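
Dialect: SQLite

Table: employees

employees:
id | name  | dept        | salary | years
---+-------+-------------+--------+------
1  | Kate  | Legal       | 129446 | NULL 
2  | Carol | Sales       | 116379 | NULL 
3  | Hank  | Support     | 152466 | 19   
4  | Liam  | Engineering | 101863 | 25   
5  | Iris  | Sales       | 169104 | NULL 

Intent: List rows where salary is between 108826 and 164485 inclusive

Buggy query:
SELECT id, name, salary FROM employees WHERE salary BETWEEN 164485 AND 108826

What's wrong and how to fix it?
Bug: BETWEEN expects the lower bound first; with 164485 AND 108826 the range is empty

Fix: Write BETWEEN 108826 AND 164485

Corrected query:
SELECT id, name, salary FROM employees WHERE salary BETWEEN 108826 AND 164485

Result:
id | name  | salary
---+-------+-------
1  | Kate  | 129446
2  | Carol | 116379
3  | Hank  | 152466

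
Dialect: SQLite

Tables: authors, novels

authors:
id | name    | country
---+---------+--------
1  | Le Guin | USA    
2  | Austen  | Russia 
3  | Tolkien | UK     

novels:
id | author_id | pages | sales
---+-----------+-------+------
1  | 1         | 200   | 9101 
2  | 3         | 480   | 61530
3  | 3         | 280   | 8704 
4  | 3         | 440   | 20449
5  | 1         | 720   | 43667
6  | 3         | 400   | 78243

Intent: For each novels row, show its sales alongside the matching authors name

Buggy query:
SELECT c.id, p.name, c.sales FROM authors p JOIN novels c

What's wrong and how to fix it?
Bug: Missing join condition: each novels row is matched to all authors rows instead of just its own

Fix: Add ON c.author_id = p.id to the JOIN

Corrected query:
SELECT c.id, p.name, c.sales FROM authors p JOIN novels c ON c.author_id = p.id

Result:
id | name    | sales
---+---------+------
1  | Le Guin | 9101 
2  | Tolkien | 61530
3  | Tolkien | 8704 
4  | Tolkien | 20449
5  | Le Guin | 43667
6  | Tolkien | 78243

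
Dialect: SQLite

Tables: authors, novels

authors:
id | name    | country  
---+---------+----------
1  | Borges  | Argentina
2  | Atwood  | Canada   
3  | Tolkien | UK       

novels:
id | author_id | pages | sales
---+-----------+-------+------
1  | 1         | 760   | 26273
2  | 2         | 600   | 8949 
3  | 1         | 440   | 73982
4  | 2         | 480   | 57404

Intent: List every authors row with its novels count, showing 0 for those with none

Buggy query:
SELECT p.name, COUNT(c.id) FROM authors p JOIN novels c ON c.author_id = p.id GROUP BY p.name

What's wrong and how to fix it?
Bug: An inner join excludes parents with zero children

Fix: Use LEFT JOIN so parents without children still appear (COUNT(c.id) gives 0)

Corrected query:
SELECT p.name, COUNT(c.id) FROM authors p LEFT JOIN novels c ON c.author_id = p.id GROUP BY p.name

Result:
name    | COUNT(c.id)
--------+------------
Atwood  | 2          
Borges  | 2          
Tolkien | 0          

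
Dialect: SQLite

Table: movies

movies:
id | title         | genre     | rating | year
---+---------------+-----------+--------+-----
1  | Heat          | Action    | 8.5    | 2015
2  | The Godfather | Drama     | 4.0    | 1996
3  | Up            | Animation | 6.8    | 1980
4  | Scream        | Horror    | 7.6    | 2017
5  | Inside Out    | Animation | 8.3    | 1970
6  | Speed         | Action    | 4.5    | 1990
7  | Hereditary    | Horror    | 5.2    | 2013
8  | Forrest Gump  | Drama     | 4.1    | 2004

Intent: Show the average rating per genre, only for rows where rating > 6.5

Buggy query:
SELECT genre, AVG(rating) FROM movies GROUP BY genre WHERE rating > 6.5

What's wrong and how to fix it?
Bug: Row-level WHERE must come before GROUP BY in the clause order

Fix: Move the WHERE clause before GROUP BY

Corrected query:
SELECT genre, AVG(rating) FROM movies WHERE rating > 6.5 GROUP BY genre

Result:
genre     | AVG(rating)
----------+------------
Action    | 8.5        
Animation | 7.55       
Horror    | 7.6        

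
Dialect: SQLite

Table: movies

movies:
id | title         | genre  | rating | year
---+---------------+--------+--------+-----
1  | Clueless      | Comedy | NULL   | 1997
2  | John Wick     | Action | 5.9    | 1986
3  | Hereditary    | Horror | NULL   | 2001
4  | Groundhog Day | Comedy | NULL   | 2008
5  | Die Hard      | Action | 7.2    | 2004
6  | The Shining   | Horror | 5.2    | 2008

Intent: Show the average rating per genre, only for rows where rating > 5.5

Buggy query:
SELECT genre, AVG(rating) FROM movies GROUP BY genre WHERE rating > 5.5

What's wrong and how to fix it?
Bug: Row-level WHERE must come before GROUP BY in the clause order

Fix: Move the WHERE clause before GROUP BY

Corrected query:
SELECT genre, AVG(rating) FROM movies WHERE rating > 5.5 GROUP BY genre

Result:
genre  | AVG(rating)
-------+------------
Action | 6.55       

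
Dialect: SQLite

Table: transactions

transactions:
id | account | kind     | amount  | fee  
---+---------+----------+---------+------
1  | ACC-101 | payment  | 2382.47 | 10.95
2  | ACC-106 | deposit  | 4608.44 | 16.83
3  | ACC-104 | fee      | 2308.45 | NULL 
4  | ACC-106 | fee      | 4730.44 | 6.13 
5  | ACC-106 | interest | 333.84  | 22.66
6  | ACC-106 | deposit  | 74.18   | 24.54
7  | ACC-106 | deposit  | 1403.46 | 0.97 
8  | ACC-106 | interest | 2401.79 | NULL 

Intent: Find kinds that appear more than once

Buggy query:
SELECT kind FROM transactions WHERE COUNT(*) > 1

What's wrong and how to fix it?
Bug: COUNT(*) is an aggregate and cannot be used in WHERE

Fix: GROUP BY kind, then filter groups with HAVING COUNT(*) > 1

Corrected query:
SELECT kind FROM transactions GROUP BY kind HAVING COUNT(*) > 1

Result:
kind    
--------
deposit 
fee     
interest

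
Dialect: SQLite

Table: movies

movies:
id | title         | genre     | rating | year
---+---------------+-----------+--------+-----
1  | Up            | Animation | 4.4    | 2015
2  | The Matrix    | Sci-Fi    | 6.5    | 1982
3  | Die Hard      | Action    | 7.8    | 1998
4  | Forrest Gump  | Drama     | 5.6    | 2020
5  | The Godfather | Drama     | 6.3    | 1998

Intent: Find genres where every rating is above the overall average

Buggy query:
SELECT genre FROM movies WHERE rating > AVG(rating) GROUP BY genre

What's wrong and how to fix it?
Bug: WHERE evaluates per row before aggregation, so AVG() is unavailable

Fix: Compute the overall average in a scalar subquery and compare each group's MIN against it in HAVING

Corrected query:
SELECT genre FROM movies GROUP BY genre HAVING MIN(rating) > (SELECT AVG(rating) FROM movies)

Result:
genre 
------
Action
Sci-Fi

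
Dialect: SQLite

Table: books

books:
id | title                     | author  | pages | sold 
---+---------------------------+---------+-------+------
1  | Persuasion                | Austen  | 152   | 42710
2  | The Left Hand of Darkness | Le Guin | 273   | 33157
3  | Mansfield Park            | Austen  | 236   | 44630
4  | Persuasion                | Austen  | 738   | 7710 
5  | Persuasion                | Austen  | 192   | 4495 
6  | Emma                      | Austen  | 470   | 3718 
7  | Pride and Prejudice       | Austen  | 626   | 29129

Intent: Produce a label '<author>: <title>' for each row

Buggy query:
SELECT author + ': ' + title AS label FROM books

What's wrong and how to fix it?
Bug: SQLite uses || for string concatenation; + coerces text to numbers (yielding 0)

Fix: Use the || operator for string concatenation

Corrected query:
SELECT author || ': ' || title AS label FROM books

Result:
label                             
----------------------------------
Austen: Persuasion                
Le Guin: The Left Hand of Darkness
Austen: Mansfield Park            
Austen: Persuasion                
Austen: Persuasion                
Austen: Emma                      
Austen: Pride and Prejudice       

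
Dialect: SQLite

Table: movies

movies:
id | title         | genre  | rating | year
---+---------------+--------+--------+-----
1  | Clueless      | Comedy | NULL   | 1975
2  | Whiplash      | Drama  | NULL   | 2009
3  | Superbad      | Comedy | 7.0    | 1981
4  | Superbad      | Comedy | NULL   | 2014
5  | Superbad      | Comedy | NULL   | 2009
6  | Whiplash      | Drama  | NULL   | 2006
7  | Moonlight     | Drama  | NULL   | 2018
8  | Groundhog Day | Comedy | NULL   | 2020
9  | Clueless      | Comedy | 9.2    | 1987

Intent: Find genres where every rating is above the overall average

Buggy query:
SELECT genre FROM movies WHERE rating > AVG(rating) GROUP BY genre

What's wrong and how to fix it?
Bug: WHERE evaluates per row before aggregation, so AVG() is unavailable

Fix: Compute the overall average in a scalar subquery and compare each group's MIN against it in HAVING

Corrected query:
SELECT genre FROM movies GROUP BY genre HAVING MIN(rating) > (SELECT AVG(rating) FROM movies)

Result:
(no rows)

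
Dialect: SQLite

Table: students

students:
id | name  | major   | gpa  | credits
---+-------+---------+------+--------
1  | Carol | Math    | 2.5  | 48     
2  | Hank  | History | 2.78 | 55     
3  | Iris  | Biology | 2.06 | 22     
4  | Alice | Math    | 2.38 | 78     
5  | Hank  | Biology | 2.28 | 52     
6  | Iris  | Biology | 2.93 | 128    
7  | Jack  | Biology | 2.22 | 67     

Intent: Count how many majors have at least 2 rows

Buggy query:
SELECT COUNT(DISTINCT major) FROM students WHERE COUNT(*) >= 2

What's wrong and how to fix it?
Bug: COUNT(*) cannot appear in WHERE; the per-group count doesn't exist yet

Fix: Group first with HAVING COUNT(*) >= 2, then COUNT the resulting groups

Corrected query:
SELECT COUNT(*) FROM (SELECT major FROM students GROUP BY major HAVING COUNT(*) >= 2)

Result:
COUNT(*)
--------
2       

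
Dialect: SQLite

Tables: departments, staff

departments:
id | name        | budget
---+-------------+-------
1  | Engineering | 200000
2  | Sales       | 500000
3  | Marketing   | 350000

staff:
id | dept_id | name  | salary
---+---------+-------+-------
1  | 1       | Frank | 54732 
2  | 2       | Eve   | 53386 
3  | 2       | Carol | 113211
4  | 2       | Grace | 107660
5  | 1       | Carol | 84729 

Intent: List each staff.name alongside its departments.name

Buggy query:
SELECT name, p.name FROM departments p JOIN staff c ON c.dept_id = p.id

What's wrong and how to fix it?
Bug: Both tables have a 'name' column; the unqualified reference is ambiguous

Fix: Prefix ambiguous columns with the table alias

Corrected query:
SELECT c.name, p.name FROM departments p JOIN staff c ON c.dept_id = p.id

Result:
name  | name       
------+------------
Frank | Engineering
Eve   | Sales      
Carol | Sales      
Grace | Sales      
Carol | Engineering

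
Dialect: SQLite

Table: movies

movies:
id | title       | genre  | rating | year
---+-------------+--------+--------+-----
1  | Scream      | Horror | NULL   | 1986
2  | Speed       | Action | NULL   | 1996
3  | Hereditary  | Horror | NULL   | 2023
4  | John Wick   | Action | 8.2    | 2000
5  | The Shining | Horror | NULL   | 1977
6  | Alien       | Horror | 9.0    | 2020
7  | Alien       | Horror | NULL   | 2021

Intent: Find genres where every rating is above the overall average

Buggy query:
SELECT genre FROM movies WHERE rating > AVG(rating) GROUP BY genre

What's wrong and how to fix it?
Bug: WHERE evaluates per row before aggregation, so AVG() is unavailable

Fix: Use a subquery for AVG and a HAVING MIN(...) filter so the condition holds for every row in the group

Corrected query:
SELECT genre FROM movies GROUP BY genre HAVING MIN(rating) > (SELECT AVG(rating) FROM movies)

Result:
genre 
------
Horror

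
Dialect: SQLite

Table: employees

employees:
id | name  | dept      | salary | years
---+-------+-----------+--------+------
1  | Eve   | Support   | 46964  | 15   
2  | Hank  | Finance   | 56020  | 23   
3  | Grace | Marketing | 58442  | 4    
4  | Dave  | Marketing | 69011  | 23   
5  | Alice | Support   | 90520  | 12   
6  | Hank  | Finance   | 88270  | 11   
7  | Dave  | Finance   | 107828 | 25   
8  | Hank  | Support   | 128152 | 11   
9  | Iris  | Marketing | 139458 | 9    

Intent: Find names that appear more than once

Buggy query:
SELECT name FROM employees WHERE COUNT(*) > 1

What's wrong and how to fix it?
Bug: COUNT(*) is an aggregate and cannot be used in WHERE

Fix: GROUP BY name, then filter groups with HAVING COUNT(*) > 1

Corrected query:
SELECT name FROM employees GROUP BY name HAVING COUNT(*) > 1

Result:
name
----
Dave
Hank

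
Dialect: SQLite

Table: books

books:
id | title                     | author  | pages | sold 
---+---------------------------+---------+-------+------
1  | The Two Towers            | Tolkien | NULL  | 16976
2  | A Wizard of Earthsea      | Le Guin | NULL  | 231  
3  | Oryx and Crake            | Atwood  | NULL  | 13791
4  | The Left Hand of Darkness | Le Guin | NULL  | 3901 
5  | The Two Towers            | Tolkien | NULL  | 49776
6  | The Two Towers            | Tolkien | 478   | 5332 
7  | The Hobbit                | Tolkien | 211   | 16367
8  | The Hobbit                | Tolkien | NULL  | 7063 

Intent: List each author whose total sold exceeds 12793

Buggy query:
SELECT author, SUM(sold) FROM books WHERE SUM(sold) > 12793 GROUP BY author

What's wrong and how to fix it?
Bug: WHERE runs before GROUP BY, so aggregates aren't available there

Fix: Move the aggregate condition to a HAVING clause

Corrected query:
SELECT author, SUM(sold) FROM books GROUP BY author HAVING SUM(sold) > 12793

Result:
author  | SUM(sold)
--------+----------
Atwood  | 13791    
Tolkien | 95514    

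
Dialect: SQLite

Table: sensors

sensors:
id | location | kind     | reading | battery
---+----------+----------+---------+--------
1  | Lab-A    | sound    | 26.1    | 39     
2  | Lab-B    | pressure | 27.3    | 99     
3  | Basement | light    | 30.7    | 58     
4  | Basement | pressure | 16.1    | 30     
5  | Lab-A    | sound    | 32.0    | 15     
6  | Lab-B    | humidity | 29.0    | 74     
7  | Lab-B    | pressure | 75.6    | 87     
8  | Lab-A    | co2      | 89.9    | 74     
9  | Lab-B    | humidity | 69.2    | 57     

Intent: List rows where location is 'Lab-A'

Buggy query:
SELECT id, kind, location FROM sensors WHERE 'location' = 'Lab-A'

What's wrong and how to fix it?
Bug: Single quotes denote string literals in SQL; the column name is being compared as a constant string

Fix: Reference the column as location without single quotes

Corrected query:
SELECT id, kind, location FROM sensors WHERE location = 'Lab-A'

Result:
id | kind  | location
---+-------+---------
1  | sound | Lab-A   
5  | sound | Lab-A   
8  | co2   | Lab-A   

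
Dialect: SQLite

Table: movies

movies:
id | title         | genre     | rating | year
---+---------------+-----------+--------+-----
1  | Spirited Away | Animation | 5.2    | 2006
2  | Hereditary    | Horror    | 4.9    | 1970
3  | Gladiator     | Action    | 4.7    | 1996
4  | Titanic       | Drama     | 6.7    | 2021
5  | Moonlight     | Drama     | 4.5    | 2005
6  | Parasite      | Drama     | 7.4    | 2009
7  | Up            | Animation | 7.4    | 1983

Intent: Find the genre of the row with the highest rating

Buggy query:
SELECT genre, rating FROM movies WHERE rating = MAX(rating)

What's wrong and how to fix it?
Bug: WHERE is evaluated per row; an aggregate over the whole table isn't defined there

Fix: Use a subquery: WHERE rating = (SELECT MAX(rating) FROM movies)

Corrected query:
SELECT genre, rating FROM movies WHERE rating = (SELECT MAX(rating) FROM movies)

Result:
genre     | rating
----------+-------
Drama     | 7.4   
Animation | 7.4   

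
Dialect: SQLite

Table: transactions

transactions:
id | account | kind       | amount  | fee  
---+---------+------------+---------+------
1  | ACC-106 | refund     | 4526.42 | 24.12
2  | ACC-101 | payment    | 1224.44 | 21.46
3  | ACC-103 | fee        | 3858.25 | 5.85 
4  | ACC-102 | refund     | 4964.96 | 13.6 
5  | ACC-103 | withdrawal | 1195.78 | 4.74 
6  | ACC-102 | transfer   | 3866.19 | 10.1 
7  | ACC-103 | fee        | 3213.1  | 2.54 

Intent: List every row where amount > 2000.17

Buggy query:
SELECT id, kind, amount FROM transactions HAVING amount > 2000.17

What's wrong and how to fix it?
Bug: This is a non-aggregate query (no GROUP BY, no aggregates), so in SQLite the HAVING clause is invalid here; a row-level condition belongs in WHERE

Fix: Replace HAVING with WHERE since the condition applies to individual rows

Corrected query:
SELECT id, kind, amount FROM transactions WHERE amount > 2000.17

Result:
id | kind     | amount 
---+----------+--------
1  | refund   | 4526.42
3  | fee      | 3858.25
4  | refund   | 4964.96
6  | transfer | 3866.19
7  | fee      | 3213.1 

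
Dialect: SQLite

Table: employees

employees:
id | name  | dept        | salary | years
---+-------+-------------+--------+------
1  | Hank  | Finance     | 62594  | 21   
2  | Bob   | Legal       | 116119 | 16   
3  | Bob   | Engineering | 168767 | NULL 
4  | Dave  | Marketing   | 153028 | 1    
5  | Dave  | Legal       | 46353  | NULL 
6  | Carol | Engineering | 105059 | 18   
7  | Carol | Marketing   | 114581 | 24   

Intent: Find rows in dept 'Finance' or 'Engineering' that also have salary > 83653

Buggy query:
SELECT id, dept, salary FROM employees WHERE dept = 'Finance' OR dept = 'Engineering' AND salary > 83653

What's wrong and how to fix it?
Bug: AND binds tighter than OR, so this parses as dept = 'Finance' OR (dept = 'Engineering' AND salary > 83653)

Fix: Group the OR with parentheses (or use IN), then AND the threshold

Corrected query:
SELECT id, dept, salary FROM employees WHERE (dept = 'Finance' OR dept = 'Engineering') AND salary > 83653

Result:
id | dept        | salary
---+-------------+-------
3  | Engineering | 168767
6  | Engineering | 105059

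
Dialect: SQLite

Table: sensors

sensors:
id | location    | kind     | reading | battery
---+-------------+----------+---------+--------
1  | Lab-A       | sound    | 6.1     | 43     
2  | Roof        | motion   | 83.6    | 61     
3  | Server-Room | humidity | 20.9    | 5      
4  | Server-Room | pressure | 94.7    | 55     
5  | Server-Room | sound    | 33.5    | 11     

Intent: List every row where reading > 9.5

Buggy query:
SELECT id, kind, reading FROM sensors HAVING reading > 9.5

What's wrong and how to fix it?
Bug: This is a non-aggregate query (no GROUP BY, no aggregates), so in SQLite the HAVING clause is invalid here; a row-level condition belongs in WHERE

Fix: Use WHERE for row-level filtering

Corrected query:
SELECT id, kind, reading FROM sensors WHERE reading > 9.5

Result:
id | kind     | reading
---+----------+--------
2  | motion   | 83.6   
3  | humidity | 20.9   
4  | pressure | 94.7   
5  | sound    | 33.5   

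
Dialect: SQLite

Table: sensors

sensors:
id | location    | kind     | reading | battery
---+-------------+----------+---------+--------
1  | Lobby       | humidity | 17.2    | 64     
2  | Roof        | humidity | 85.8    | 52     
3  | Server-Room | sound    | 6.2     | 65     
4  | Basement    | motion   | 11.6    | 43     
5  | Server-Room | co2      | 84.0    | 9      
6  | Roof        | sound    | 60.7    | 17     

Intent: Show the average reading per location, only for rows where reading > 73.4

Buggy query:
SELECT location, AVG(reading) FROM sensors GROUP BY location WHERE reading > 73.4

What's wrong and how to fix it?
Bug: WHERE cannot follow GROUP BY

Fix: Place WHERE between FROM and GROUP BY

Corrected query:
SELECT location, AVG(reading) FROM sensors WHERE reading > 73.4 GROUP BY location

Result:
location    | AVG(reading)
------------+-------------
Roof        | 85.8        
Server-Room | 84          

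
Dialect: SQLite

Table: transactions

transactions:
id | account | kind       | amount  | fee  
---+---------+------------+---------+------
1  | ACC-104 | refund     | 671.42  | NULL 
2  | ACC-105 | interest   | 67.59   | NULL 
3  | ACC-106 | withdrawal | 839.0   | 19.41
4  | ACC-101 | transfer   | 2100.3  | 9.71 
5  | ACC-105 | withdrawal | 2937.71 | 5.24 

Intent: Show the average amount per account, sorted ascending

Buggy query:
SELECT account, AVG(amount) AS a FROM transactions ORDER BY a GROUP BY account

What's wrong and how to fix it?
Bug: ORDER BY appears before GROUP BY; SQL clause order requires GROUP BY first

Fix: Move ORDER BY to the end, after GROUP BY

Corrected query:
SELECT account, AVG(amount) AS a FROM transactions GROUP BY account ORDER BY a

Result:
account | a      
--------+--------
ACC-104 | 671.42 
ACC-106 | 839    
ACC-105 | 1502.65
ACC-101 | 2100.3 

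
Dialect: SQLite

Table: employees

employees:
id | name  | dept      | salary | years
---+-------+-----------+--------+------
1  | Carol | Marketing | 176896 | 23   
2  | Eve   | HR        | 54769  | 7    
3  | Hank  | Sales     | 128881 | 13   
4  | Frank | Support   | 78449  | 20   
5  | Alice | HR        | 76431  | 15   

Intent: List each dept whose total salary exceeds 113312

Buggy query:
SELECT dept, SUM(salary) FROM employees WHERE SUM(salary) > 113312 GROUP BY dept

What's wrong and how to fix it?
Bug: SUM(salary) is an aggregate, but WHERE filters rows before aggregation

Fix: Move the aggregate condition to a HAVING clause

Corrected query:
SELECT dept, SUM(salary) FROM employees GROUP BY dept HAVING SUM(salary) > 113312

Result:
dept      | SUM(salary)
----------+------------
HR        | 131200     
Marketing | 176896     
Sales     | 128881     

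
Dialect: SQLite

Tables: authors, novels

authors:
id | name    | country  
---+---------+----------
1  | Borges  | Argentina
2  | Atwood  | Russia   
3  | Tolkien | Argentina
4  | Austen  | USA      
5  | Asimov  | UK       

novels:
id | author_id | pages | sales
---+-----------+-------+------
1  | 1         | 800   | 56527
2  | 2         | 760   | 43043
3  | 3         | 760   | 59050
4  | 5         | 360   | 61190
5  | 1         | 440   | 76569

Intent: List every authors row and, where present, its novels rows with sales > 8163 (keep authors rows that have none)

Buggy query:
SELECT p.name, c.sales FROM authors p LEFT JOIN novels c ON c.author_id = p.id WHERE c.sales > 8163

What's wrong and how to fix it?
Bug: A WHERE condition on the right-hand table after LEFT JOIN drops unmatched parents

Fix: Put 'c.sales > 8163' in the JOIN's ON clause instead of WHERE

Corrected query:
SELECT p.name, c.sales FROM authors p LEFT JOIN novels c ON c.author_id = p.id AND c.sales > 8163

Result:
name    | sales
--------+------
Borges  | 56527
Borges  | 76569
Atwood  | 43043
Tolkien | 59050
Austen  | NULL 
Asimov  | 61190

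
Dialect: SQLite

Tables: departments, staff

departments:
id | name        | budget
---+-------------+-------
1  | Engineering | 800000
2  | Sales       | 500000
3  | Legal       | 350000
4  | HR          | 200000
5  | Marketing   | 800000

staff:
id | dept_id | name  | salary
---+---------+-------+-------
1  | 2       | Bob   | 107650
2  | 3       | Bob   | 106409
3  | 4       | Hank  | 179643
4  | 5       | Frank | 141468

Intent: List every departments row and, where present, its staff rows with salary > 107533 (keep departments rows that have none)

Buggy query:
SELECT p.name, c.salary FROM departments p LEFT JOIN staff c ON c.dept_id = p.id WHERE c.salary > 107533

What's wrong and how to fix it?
Bug: Filtering c.salary in WHERE discards the NULL rows produced by LEFT JOIN, turning it into an inner join

Fix: Put 'c.salary > 107533' in the JOIN's ON clause instead of WHERE

Corrected query:
SELECT p.name, c.salary FROM departments p LEFT JOIN staff c ON c.dept_id = p.id AND c.salary > 107533

Result:
name        | salary
------------+-------
Engineering | NULL  
Sales       | 107650
Legal       | NULL  
HR          | 179643
Marketing   | 141468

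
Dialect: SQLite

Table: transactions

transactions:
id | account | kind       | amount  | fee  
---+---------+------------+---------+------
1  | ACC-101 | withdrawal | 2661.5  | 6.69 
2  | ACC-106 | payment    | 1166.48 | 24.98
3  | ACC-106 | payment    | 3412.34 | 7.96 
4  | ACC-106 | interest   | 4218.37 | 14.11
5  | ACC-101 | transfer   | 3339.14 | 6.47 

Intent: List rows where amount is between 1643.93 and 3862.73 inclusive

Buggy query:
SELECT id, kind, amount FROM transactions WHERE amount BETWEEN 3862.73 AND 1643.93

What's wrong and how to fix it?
Bug: BETWEEN expects the lower bound first; with 3862.73 AND 1643.93 the range is empty

Fix: Write BETWEEN 1643.93 AND 3862.73

Corrected query:
SELECT id, kind, amount FROM transactions WHERE amount BETWEEN 1643.93 AND 3862.73

Result:
id | kind       | amount 
---+------------+--------
1  | withdrawal | 2661.5 
3  | payment    | 3412.34
5  | transfer   | 3339.14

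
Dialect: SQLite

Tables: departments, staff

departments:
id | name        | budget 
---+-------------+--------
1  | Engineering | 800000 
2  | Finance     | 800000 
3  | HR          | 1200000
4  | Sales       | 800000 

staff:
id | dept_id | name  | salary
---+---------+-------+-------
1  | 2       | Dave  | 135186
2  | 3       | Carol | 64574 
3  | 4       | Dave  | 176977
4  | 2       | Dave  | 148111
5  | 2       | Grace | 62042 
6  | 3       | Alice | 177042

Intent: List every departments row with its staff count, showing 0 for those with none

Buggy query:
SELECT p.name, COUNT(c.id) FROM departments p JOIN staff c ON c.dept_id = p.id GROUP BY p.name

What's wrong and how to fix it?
Bug: INNER JOIN drops departments rows that have no matching staff rows

Fix: Use LEFT JOIN so parents without children still appear (COUNT(c.id) gives 0)

Corrected query:
SELECT p.name, COUNT(c.id) FROM departments p LEFT JOIN staff c ON c.dept_id = p.id GROUP BY p.name

Result:
name        | COUNT(c.id)
------------+------------
Engineering | 0          
Finance     | 3          
HR          | 2          
Sales       | 1          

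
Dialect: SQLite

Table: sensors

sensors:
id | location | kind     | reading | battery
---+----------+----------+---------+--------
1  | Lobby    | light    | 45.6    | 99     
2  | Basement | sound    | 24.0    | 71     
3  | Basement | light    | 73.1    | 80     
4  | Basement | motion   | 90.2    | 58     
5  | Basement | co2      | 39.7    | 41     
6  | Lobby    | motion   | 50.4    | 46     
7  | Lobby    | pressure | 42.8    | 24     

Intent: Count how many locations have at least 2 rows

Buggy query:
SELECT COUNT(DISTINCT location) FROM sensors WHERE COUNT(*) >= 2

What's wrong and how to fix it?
Bug: COUNT(*) cannot appear in WHERE; the per-group count doesn't exist yet

Fix: Group first with HAVING COUNT(*) >= 2, then COUNT the resulting groups

Corrected query:
SELECT COUNT(*) FROM (SELECT location FROM sensors GROUP BY location HAVING COUNT(*) >= 2)

Result:
COUNT(*)
--------
2       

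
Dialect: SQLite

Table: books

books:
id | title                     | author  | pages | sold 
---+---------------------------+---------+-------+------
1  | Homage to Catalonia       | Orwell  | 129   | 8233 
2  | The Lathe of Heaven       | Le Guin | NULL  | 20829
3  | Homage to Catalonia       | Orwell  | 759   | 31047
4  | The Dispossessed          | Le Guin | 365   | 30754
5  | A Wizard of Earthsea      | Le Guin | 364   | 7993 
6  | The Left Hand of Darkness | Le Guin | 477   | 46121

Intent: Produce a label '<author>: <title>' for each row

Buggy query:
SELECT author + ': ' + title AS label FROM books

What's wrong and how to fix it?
Bug: SQLite uses || for string concatenation; + coerces text to numbers (yielding 0)

Fix: Use the || operator for string concatenation

Corrected query:
SELECT author || ': ' || title AS label FROM books

Result:
label                             
----------------------------------
Orwell: Homage to Catalonia       
Le Guin: The Lathe of Heaven      
Orwell: Homage to Catalonia       
Le Guin: The Dispossessed         
Le Guin: A Wizard of Earthsea     
Le Guin: The Left Hand of Darkness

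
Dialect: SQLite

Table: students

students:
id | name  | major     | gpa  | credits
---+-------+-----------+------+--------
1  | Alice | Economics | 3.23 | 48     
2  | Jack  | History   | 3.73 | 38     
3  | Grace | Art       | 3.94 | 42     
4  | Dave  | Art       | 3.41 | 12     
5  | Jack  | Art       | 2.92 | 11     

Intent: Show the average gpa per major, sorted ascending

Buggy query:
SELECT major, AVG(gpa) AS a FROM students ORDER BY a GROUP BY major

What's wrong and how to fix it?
Bug: GROUP BY must precede ORDER BY

Fix: Reorder: SELECT … FROM … GROUP BY … ORDER BY …

Corrected query:
SELECT major, AVG(gpa) AS a FROM students GROUP BY major ORDER BY a

Result:
major     | a       
----------+---------
Economics | 3.23    
Art       | 3.423333
History   | 3.73    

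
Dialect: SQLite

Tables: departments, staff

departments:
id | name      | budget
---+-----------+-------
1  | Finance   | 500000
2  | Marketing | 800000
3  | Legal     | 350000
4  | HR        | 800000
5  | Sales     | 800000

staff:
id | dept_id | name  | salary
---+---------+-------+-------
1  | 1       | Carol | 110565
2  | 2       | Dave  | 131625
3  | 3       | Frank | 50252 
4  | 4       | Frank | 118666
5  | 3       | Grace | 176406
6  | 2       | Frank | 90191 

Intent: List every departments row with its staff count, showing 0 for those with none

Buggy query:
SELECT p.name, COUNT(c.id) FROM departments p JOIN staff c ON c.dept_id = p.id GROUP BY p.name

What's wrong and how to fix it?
Bug: INNER JOIN drops departments rows that have no matching staff rows

Fix: Switch to LEFT JOIN to retain unmatched parent rows

Corrected query:
SELECT p.name, COUNT(c.id) FROM departments p LEFT JOIN staff c ON c.dept_id = p.id GROUP BY p.name

Result:
name      | COUNT(c.id)
----------+------------
Finance   | 1          
HR        | 1          
Legal     | 2          
Marketing | 2          
Sales     | 0          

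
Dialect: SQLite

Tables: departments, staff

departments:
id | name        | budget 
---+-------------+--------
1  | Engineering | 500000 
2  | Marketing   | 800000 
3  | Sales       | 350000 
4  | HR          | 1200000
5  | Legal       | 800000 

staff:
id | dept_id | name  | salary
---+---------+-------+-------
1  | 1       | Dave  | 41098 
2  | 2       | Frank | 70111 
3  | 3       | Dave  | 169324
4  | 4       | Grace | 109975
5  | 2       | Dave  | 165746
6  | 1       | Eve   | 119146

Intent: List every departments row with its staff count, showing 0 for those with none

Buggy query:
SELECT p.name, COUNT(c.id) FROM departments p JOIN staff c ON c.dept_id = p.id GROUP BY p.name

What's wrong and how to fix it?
Bug: INNER JOIN drops departments rows that have no matching staff rows

Fix: Use LEFT JOIN so parents without children still appear (COUNT(c.id) gives 0)

Corrected query:
SELECT p.name, COUNT(c.id) FROM departments p LEFT JOIN staff c ON c.dept_id = p.id GROUP BY p.name

Result:
name        | COUNT(c.id)
------------+------------
Engineering | 2          
HR          | 1          
Legal       | 0          
Marketing   | 2          
Sales       | 1          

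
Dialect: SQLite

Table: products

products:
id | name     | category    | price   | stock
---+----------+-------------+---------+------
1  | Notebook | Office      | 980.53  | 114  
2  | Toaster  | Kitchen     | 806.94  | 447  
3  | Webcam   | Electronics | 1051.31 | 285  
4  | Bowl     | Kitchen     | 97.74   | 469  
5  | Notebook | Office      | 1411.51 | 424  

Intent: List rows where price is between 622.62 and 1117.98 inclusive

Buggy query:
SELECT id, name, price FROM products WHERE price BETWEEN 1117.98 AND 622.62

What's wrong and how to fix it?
Bug: The bounds are reversed; BETWEEN a AND b requires a <= b to match anything

Fix: Swap the bounds so the smaller value comes first

Corrected query:
SELECT id, name, price FROM products WHERE price BETWEEN 622.62 AND 1117.98

Result:
id | name     | price  
---+----------+--------
1  | Notebook | 980.53 
2  | Toaster  | 806.94 
3  | Webcam   | 1051.31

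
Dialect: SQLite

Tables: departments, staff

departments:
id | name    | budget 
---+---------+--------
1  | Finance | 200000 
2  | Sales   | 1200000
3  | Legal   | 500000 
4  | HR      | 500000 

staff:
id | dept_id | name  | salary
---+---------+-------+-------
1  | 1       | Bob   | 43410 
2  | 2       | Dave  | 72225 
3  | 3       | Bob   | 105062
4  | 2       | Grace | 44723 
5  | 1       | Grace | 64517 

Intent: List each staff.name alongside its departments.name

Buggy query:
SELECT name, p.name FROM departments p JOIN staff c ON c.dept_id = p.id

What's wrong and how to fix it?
Bug: 'name' exists in both joined tables, so the database can't tell which one is meant

Fix: Prefix ambiguous columns with the table alias

Corrected query:
SELECT c.name, p.name FROM departments p JOIN staff c ON c.dept_id = p.id

Result:
name  | name   
------+--------
Bob   | Finance
Dave  | Sales  
Bob   | Legal  
Grace | Sales  
Grace | Finance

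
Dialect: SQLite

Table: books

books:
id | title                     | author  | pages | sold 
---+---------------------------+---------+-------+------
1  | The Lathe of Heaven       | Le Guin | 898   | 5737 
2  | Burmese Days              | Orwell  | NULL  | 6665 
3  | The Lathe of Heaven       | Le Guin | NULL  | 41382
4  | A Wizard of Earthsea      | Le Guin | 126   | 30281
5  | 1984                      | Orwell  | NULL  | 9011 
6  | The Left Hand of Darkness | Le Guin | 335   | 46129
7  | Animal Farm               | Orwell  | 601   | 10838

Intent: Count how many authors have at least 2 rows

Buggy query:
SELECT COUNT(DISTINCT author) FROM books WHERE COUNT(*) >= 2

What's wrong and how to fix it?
Bug: COUNT(*) cannot appear in WHERE; the per-group count doesn't exist yet

Fix: Group first with HAVING COUNT(*) >= 2, then COUNT the resulting groups

Corrected query:
SELECT COUNT(*) FROM (SELECT author FROM books GROUP BY author HAVING COUNT(*) >= 2)

Result:
COUNT(*)
--------
2       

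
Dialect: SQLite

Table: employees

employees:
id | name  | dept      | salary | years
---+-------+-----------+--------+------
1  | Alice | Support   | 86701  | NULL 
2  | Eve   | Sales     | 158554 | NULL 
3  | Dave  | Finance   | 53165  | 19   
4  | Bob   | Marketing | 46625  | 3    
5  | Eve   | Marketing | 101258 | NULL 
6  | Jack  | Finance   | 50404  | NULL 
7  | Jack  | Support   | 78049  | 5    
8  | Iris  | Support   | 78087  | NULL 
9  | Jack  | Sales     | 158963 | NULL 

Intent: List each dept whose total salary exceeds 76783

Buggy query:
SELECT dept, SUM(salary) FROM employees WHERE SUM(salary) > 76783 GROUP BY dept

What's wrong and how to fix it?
Bug: Aggregate functions cannot appear in a WHERE clause

Fix: Use HAVING (which filters groups after aggregation) instead of WHERE

Corrected query:
SELECT dept, SUM(salary) FROM employees GROUP BY dept HAVING SUM(salary) > 76783

Result:
dept      | SUM(salary)
----------+------------
Finance   | 103569     
Marketing | 147883     
Sales     | 317517     
Support   | 242837     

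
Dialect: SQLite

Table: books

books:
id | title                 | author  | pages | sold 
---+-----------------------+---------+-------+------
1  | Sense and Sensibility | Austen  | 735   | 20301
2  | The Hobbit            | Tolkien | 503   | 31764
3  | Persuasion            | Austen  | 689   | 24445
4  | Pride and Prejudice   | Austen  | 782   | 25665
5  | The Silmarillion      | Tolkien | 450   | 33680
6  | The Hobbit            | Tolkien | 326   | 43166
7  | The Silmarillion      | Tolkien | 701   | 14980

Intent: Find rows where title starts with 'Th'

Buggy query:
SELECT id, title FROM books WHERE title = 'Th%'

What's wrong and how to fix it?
Bug: Wildcards only work with LIKE; '=' treats '%' as a literal character

Fix: Use LIKE for wildcard pattern matching

Corrected query:
SELECT id, title FROM books WHERE title LIKE 'Th%'

Result:
id | title           
---+-----------------
2  | The Hobbit      
5  | The Silmarillion
6  | The Hobbit      
7  | The Silmarillion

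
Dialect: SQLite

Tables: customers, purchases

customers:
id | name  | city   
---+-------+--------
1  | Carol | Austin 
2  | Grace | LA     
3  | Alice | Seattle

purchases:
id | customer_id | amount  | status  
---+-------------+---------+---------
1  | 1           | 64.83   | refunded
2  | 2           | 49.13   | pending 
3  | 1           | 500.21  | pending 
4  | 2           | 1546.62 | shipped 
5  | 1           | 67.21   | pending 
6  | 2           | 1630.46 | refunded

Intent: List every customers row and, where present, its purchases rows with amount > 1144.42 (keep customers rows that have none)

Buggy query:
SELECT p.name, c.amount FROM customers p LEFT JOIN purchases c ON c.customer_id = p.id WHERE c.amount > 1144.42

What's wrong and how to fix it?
Bug: A WHERE condition on the right-hand table after LEFT JOIN drops unmatched parents

Fix: Put 'c.amount > 1144.42' in the JOIN's ON clause instead of WHERE

Corrected query:
SELECT p.name, c.amount FROM customers p LEFT JOIN purchases c ON c.customer_id = p.id AND c.amount > 1144.42

Result:
name  | amount 
------+--------
Carol | NULL   
Grace | 1546.62
Grace | 1630.46
Alice | NULL   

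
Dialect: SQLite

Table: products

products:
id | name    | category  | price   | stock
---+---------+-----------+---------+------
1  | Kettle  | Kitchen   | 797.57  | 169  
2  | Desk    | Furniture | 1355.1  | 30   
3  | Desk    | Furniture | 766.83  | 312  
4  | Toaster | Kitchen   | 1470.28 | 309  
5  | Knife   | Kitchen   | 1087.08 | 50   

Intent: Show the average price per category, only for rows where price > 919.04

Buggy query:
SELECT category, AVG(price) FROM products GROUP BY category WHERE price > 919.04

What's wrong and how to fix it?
Bug: WHERE cannot follow GROUP BY

Fix: Place WHERE between FROM and GROUP BY

Corrected query:
SELECT category, AVG(price) FROM products WHERE price > 919.04 GROUP BY category

Result:
category  | AVG(price)
----------+-----------
Furniture | 1355.1    
Kitchen   | 1278.68   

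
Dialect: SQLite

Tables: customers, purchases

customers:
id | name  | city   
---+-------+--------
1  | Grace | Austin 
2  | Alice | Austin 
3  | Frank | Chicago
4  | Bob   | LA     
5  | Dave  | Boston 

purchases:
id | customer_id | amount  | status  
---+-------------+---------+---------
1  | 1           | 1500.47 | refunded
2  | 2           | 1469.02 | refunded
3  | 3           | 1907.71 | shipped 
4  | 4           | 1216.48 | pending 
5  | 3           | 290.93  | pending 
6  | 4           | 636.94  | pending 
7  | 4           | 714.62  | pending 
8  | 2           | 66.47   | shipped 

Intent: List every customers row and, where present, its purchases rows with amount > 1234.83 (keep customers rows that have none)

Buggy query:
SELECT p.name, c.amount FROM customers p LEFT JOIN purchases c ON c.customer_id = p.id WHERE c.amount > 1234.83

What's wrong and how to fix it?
Bug: A WHERE condition on the right-hand table after LEFT JOIN drops unmatched parents

Fix: Move the right-table condition into the ON clause so unmatched parents are kept

Corrected query:
SELECT p.name, c.amount FROM customers p LEFT JOIN purchases c ON c.customer_id = p.id AND c.amount > 1234.83

Result:
name  | amount 
------+--------
Grace | 1500.47
Alice | 1469.02
Frank | 1907.71
Bob   | NULL   
Dave  | NULL   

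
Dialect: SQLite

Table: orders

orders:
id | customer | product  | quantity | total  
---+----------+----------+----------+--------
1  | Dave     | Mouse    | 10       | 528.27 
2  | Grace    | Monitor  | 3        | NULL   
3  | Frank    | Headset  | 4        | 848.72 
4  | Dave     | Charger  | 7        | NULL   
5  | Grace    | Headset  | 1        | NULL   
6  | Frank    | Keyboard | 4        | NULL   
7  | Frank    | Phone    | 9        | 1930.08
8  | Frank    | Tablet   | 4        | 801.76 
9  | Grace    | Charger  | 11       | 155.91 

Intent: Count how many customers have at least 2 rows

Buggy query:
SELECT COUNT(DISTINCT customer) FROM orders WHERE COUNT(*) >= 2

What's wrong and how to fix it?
Bug: WHERE filters individual rows, not groups, so a group-level COUNT is invalid there

Fix: Group first with HAVING COUNT(*) >= 2, then COUNT the resulting groups

Corrected query:
SELECT COUNT(*) FROM (SELECT customer FROM orders GROUP BY customer HAVING COUNT(*) >= 2)

Result:
COUNT(*)
--------
3       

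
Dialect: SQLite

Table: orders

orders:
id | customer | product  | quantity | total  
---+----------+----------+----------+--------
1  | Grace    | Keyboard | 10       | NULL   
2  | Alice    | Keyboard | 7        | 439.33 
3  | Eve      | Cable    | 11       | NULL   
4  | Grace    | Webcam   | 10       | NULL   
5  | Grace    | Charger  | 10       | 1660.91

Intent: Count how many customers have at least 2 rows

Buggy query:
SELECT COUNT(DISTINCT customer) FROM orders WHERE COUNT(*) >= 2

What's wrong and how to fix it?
Bug: WHERE filters individual rows, not groups, so a group-level COUNT is invalid there

Fix: Group first with HAVING COUNT(*) >= 2, then COUNT the resulting groups

Corrected query:
SELECT COUNT(*) FROM (SELECT customer FROM orders GROUP BY customer HAVING COUNT(*) >= 2)

Result:
COUNT(*)
--------
1       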